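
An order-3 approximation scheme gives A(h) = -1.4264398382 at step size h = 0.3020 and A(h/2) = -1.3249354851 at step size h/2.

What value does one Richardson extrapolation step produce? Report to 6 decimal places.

-1.310435

Method order is 3; weight 2^3 = 8.
A(h/2) − A(h) = -1.3249354851 − (-1.4264398382) = 0.1015043531
Correction (A(h/2) − A(h))/(8 − 1) = 0.1015043531/7 = 0.0145006219
R = A(h/2) + (A(h/2) − A(h))/7 = -1.3249354851 + 0.0145006219 = -1.3104348632
Correction |R − A(h/2)| = 1.450e-02; gap |A(h/2) − A(h)| = 1.015e-01.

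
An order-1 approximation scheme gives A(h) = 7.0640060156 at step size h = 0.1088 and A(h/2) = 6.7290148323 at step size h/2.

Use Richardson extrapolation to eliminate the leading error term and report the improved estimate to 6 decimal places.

6.394024

r = 1, so 2^r = 2.
2×6.7290148323 = 13.4580296646; 13.4580296646 − 7.0640060156 = 6.3940236490
6.3940236490 ÷ 1 = 6.3940236490
Correction |R − A(h/2)| = 3.350e-01; gap |A(h/2) − A(h)| = 3.350e-01.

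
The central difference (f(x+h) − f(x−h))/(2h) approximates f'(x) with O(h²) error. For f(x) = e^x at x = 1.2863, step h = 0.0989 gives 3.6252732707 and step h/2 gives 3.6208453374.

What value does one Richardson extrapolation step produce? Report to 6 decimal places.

3.619369

Error is O(h^2); halving h shrinks it by 2^2 = 4.
Difference of the inputs: 3.6208453374 − 3.6252732707 = -0.0044279333
Divide by 2^2 − 1 = 3: (-0.0044279333)/3 = -0.0014759778
R = A(h/2) + (A(h/2) − A(h))/3 = 3.6208453374 − 0.0014759778 = 3.6193693596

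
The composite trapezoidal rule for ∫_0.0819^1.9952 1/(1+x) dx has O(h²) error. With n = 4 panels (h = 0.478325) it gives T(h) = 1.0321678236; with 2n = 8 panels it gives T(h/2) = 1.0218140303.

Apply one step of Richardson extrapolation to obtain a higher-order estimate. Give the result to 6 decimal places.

1.018363

Error is O(h^2); halving h shrinks it by 2^2 = 4.
4 × 1.0218140303 = 4.0872561212; 4.0872561212 − 1.0321678236 = 3.0550882976
Denominator 4 − 1 = 3.
R = 3.0550882976/3 = 1.0183627659
Correction |R − A(h/2)| = 3.451e-03; gap |A(h/2) − A(h)| = 1.035e-02.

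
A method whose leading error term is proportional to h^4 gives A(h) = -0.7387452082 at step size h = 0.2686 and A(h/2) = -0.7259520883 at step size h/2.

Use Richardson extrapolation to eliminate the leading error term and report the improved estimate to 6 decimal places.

-0.725099

Leading term ∝ h^4; use weight 16 = 2^4.
Top: 16(-0.7259520883) − (-0.7387452082) = -10.8764882046
Denominator 16 − 1 = 15.
Result: -0.7250992136
Gap between inputs: 1.279e-02; correction applied: +0.0008528747.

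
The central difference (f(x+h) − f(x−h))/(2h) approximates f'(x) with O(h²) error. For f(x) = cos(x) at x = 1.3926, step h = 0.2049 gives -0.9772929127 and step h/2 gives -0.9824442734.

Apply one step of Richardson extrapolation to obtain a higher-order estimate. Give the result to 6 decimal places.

-0.984161

The method has order 2: 2^2 = 4.
Numerator 4·A(h/2) − A(h) = 4·(-0.9824442734) − (-0.9772929127) = -2.9524841809
Divide by 2^2 − 1 = 3.
So the Richardson estimate is -0.9841613936.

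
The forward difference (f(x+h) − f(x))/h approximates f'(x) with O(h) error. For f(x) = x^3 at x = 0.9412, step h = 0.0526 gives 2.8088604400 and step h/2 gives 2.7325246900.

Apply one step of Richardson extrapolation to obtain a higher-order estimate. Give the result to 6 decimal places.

Leading term ∝ h^1; use weight 2 = 2^1.
2^1·A(h/2) = 5.4650493800; minus A(h) gives 2.6561889400.
Divide by 2^1 − 1 = 1.
Result: 2.6561889400

2.656189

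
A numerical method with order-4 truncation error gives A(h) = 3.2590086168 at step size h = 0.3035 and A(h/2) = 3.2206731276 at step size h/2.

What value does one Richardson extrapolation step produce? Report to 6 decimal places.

3.218117

Leading term ∝ h^4; use weight 16 = 2^4.
16×3.2206731276 = 51.5307700416; subtract 3.2590086168 → 48.2717614248
Denominator 16 − 1 = 15.
48.2717614248 ÷ 15 = 3.2181174283
Shift from A(h/2): −0.0025556993.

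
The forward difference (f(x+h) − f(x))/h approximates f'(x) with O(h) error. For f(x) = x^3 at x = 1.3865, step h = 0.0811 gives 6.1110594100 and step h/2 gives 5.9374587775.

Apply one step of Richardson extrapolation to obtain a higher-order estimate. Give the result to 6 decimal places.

Method order is 1; weight 2^1 = 2.
2^1×A(h/2) = 11.8749175550; minus A(h) gives 5.7638581450.
Denominator 2 − 1 = 1.
Extrapolated: 5.7638581450 / 1 = 5.7638581450

5.763858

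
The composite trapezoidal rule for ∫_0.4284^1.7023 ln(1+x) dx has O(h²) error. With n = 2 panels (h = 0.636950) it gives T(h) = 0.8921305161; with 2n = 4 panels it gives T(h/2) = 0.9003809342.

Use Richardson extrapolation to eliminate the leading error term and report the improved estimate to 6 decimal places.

0.903131

r = 2: numerator weight 4, denominator 3.
2^2×A(h/2) = 3.6015237368; minus A(h) gives 2.7093932207.
Divide by 2^2 − 1 = 3.
Result: 0.9031310736
Gap between inputs: 8.250e-03; correction applied: +0.0027501394.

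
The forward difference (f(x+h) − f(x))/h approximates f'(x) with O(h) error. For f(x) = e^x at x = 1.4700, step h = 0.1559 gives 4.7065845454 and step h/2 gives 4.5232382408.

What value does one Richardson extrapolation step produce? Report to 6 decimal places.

Error is O(h^1); halving h shrinks it by 2^1 = 2.
2*4.5232382408 = 9.0464764816; 9.0464764816 − 4.7065845454 = 4.3398919362
(2*4.5232382408 − 4.7065845454)/(2 − 1) = 4.3398919362
Shift from A(h/2): −0.1833463046.

4.339892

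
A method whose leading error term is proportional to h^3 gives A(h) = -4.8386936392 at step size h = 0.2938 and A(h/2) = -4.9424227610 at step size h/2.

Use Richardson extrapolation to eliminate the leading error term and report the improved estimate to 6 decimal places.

Error is O(h^3); halving h shrinks it by 2^3 = 8.
8×(-4.9424227610) = -39.5393820880; (-39.5393820880) − (-4.8386936392) = -34.7006884488
Extrapolated: (-34.7006884488) / 7 = -4.9572412070

-4.957241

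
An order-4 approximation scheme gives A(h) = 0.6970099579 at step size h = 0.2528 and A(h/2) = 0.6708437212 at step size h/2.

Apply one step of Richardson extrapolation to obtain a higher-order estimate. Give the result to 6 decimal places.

Method order is 4; weight 2^4 = 16.
Weighted: 10.7334995392 − 0.6970099579 = 10.0364895813
R = 10.0364895813/15 = 0.6690993054

0.669099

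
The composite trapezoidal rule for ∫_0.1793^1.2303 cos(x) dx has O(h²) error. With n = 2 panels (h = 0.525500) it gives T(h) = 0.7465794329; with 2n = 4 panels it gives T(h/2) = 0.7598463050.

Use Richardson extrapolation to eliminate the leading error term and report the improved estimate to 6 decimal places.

The method has order 2: 2^2 = 4.
Numerator 4 × A(h/2) − A(h) = 4 × 0.7598463050 − 0.7465794329 = 2.2928057871
2.2928057871 ÷ 3 = 0.7642685957

0.764269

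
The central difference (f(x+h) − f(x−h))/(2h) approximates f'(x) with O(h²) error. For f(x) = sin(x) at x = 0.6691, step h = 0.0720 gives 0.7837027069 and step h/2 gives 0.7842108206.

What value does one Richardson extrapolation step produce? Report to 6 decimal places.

Order 2 gives 2^r = 4 and 2^r − 1 = 3.
Weighted: 3.1368432824 − 0.7837027069 = 2.3531405755
Denominator 4 − 1 = 3.
Result: 0.7843801918

0.784380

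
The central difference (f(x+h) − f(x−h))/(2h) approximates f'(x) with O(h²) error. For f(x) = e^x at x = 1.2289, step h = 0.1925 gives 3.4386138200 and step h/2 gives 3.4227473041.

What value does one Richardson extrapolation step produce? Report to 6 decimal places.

With r = 2 the leading error scales as h^2, so the weight is 2^2 = 4.
A(h/2) − A(h) = 3.4227473041 − 3.4386138200 = -0.0158665159
Divide by 2^2 − 1 = 3: (-0.0158665159)/3 = -0.0052888386
R = A(h/2) + (A(h/2) − A(h))/3 = 3.4227473041 − 0.0052888386 = 3.4174584655
Correction |R − A(h/2)| = 5.289e-03; gap |A(h/2) − A(h)| = 1.587e-02.

3.417458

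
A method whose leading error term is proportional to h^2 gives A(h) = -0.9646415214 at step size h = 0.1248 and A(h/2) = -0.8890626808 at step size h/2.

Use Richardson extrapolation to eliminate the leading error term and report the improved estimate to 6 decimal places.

With r = 2 the leading error scales as h^2, so the weight is 2^2 = 4.
Top: 4(-0.8890626808) − (-0.9646415214) = -2.5916092018
Extrapolated: (-2.5916092018) / 3 = -0.8638697339
Gap between inputs: 7.558e-02; correction applied: +0.0251929469.

-0.863870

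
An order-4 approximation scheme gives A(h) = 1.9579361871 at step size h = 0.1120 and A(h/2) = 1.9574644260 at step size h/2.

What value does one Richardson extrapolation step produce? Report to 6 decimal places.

1.957433

Error is O(h^4); halving h shrinks it by 2^4 = 16.
16 × 1.9574644260 − 1.9579361871 = 29.3614946289
R = 29.3614946289/15 = 1.9574329753
Correction |R − A(h/2)| = 3.145e-05; gap |A(h/2) − A(h)| = 4.718e-04.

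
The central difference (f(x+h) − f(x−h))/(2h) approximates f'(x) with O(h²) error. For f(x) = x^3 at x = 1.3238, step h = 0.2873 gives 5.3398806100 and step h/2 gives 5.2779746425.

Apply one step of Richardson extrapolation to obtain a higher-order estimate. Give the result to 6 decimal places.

5.257339

The method has order 2: 2^2 = 4.
Difference of the inputs: 5.2779746425 − 5.3398806100 = -0.0619059675
Correction (A(h/2) − A(h))/(4 − 1) = (-0.0619059675)/3 = -0.0206353225
R = 5.2779746425 − 0.0206353225 = 5.2573393200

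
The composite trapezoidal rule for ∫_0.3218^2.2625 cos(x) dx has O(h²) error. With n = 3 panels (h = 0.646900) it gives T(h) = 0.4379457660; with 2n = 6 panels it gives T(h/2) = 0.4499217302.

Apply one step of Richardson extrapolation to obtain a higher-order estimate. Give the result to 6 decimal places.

0.453914

r = 2, so 2^r = 4.
Difference of the inputs: 0.4499217302 − 0.4379457660 = 0.0119759642
Correction (A(h/2) − A(h))/(4 − 1) = 0.0119759642/3 = 0.0039919881
R = 0.4499217302 + 0.0039919881 = 0.4539137183
Correction |R − A(h/2)| = 3.992e-03; gap |A(h/2) − A(h)| = 1.198e-02.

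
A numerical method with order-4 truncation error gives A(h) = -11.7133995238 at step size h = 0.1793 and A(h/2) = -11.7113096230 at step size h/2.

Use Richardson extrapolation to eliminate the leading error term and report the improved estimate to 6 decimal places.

-11.711170

r = 4: numerator weight 16, denominator 15.
16·(-11.7113096230) = -187.3809539680; (-187.3809539680) − (-11.7133995238) = -175.6675544442
Denominator 16 − 1 = 15.
Extrapolated: (-175.6675544442) / 15 = -11.7111702963
Gap between inputs: 2.090e-03; correction applied: +0.0001393267.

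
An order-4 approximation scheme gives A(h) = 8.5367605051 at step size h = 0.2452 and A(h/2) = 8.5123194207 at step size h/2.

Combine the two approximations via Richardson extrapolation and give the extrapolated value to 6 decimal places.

r = 4: numerator weight 16, denominator 15.
Top: 16(8.5123194207) − (8.5367605051) = 127.6603502261
Denominator 16 − 1 = 15.
Result: 8.5106900151
Shift from A(h/2): −0.0016294056.

8.510690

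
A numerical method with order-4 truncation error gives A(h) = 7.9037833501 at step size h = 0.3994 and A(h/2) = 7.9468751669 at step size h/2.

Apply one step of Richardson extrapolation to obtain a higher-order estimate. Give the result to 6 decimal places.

r = 4: numerator weight 16, denominator 15.
16 × 7.9468751669 − 7.9037833501 = 119.2462193203
(16 × 7.9468751669 − 7.9037833501)/(16 − 1) = 7.9497479547

7.949748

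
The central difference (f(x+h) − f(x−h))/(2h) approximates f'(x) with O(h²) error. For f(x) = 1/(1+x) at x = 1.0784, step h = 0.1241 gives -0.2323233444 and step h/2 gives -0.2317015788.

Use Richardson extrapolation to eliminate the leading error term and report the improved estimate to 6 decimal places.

r = 2: numerator weight 4, denominator 3.
Top: 4(-0.2317015788) − (-0.2323233444) = -0.6944829708
Denominator 4 − 1 = 3.
So the Richardson estimate is -0.2314943236.
Correction |R − A(h/2)| = 2.073e-04; gap |A(h/2) − A(h)| = 6.218e-04.

-0.231494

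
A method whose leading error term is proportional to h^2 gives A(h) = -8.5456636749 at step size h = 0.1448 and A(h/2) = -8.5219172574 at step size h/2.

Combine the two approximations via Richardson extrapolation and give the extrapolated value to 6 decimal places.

r = 2, so 2^r = 4.
2^2*A(h/2) = -34.0876690296; minus A(h) gives -25.5420053547.
Denominator 4 − 1 = 3.
Result: -8.5140017849

-8.514002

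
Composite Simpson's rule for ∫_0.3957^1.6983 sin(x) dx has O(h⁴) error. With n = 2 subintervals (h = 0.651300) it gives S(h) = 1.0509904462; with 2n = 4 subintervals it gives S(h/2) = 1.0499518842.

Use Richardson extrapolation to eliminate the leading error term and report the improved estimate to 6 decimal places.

1.049883

Method order is 4; weight 2^4 = 16.
2^4 × A(h/2) = 16.7992301472; minus A(h) gives 15.7482397010.
15.7482397010 ÷ 15 = 1.0498826467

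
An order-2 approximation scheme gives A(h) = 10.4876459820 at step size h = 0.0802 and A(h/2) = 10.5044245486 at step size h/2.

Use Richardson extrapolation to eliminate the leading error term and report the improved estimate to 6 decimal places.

Error is O(h^2); halving h shrinks it by 2^2 = 4.
Weighted: 42.0176981944 − 10.4876459820 = 31.5300522124
31.5300522124 ÷ 3 = 10.5100174041

10.510017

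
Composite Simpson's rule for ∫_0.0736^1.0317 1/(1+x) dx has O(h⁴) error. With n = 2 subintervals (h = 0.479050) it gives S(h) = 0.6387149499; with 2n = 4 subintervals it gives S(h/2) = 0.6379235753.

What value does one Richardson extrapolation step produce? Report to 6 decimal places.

0.637871

r = 4: numerator weight 16, denominator 15.
2^4·A(h/2) = 10.2067772048; minus A(h) gives 9.5680622549.
(16·0.6379235753 − 0.6387149499)/(16 − 1) = 0.6378708170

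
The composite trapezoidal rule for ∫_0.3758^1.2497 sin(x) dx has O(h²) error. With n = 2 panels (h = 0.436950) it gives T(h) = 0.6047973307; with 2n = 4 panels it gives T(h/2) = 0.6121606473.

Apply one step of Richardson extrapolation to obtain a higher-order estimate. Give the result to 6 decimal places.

0.614615

Leading term ∝ h^2; use weight 4 = 2^2.
Difference of the inputs: 0.6121606473 − 0.6047973307 = 0.0073633166
Correction (A(h/2) − A(h))/(4 − 1) = 0.0073633166/3 = 0.0024544389
R = 0.6121606473 + 0.0024544389 = 0.6146150862
Correction |R − A(h/2)| = 2.454e-03; gap |A(h/2) − A(h)| = 7.363e-03.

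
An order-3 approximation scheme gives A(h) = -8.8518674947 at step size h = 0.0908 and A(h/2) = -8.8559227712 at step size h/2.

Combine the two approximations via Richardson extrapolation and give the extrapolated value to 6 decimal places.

Order 3 gives 2^r = 8 and 2^r − 1 = 7.
8·(-8.8559227712) = -70.8473821696; (-70.8473821696) − (-8.8518674947) = -61.9955146749
(-61.9955146749) ÷ 7 = -8.8565020964

-8.856502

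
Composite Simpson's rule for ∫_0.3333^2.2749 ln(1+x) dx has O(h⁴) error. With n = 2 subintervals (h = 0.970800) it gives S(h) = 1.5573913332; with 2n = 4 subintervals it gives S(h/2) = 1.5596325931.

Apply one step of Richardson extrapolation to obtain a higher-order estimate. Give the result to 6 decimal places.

1.559782

Error is O(h^4); halving h shrinks it by 2^4 = 16.
Weighted: 24.9541214896 − 1.5573913332 = 23.3967301564
Denominator 16 − 1 = 15.
Result: 1.5597820104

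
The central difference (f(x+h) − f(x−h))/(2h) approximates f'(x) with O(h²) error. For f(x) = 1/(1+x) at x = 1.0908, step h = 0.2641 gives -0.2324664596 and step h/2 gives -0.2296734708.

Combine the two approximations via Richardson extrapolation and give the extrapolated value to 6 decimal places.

r = 2, so 2^r = 4.
A(h/2) − A(h) = -0.2296734708 − (-0.2324664596) = 0.0027929888
Correction (A(h/2) − A(h))/(4 − 1) = 0.0027929888/3 = 0.0009309963
R = A(h/2) + (A(h/2) − A(h))/3 = -0.2296734708 + 0.0009309963 = -0.2287424745
Shift from A(h/2): +0.0009309963.

-0.228742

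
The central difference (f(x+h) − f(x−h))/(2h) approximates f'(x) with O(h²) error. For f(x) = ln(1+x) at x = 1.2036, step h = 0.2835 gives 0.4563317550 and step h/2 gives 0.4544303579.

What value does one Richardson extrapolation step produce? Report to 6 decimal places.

r = 2, so 2^r = 4.
4×0.4544303579 = 1.8177214316; subtract 0.4563317550 → 1.3613896766
Divide by 2^2 − 1 = 3.
Extrapolated: 1.3613896766 / 3 = 0.4537965589

0.453797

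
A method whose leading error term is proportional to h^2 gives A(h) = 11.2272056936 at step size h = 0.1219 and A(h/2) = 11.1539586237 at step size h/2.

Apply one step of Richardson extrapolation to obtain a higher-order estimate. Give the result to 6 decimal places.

The method has order 2: 2^2 = 4.
Weighted: 44.6158344948 − 11.2272056936 = 33.3886288012
R = 33.3886288012/3 = 11.1295429337
Shift from A(h/2): −0.0244156900.

11.129543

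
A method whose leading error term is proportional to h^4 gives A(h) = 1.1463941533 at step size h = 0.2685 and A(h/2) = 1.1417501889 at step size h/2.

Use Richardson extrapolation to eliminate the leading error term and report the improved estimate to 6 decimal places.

The method has order 4: 2^4 = 16.
Numerator 16×A(h/2) − A(h) = 16×1.1417501889 − 1.1463941533 = 17.1216088691
Divide by 2^4 − 1 = 15.
(16×1.1417501889 − 1.1463941533)/(16 − 1) = 1.1414405913

1.141441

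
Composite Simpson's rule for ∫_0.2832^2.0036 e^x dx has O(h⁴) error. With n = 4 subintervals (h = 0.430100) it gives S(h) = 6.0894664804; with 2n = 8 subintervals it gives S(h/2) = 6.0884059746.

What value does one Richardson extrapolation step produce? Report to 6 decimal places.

r = 4, so 2^r = 16.
Top: 16(6.0884059746) − (6.0894664804) = 91.3250291132
Divide by 2^4 − 1 = 15.
Result: 6.0883352742
Shift from A(h/2): −0.0000707004.

6.088335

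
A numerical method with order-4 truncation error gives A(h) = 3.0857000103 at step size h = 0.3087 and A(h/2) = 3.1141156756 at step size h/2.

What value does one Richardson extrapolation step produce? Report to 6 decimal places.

3.116010

Order 4 gives 2^r = 16 and 2^r − 1 = 15.
Difference of the inputs: 3.1141156756 − 3.0857000103 = 0.0284156653
Divide by 2^4 − 1 = 15: 0.0284156653/15 = 0.0018943777
R = A(h/2) + (A(h/2) − A(h))/15 = 3.1141156756 + 0.0018943777 = 3.1160100533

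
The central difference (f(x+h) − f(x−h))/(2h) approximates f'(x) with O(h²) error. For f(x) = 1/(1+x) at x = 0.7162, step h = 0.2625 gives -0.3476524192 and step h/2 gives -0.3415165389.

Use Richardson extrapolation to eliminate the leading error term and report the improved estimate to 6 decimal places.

-0.339471

r = 2, so 2^r = 4.
4·(-0.3415165389) = -1.3660661556; subtract (-0.3476524192) → -1.0184137364
Denominator 4 − 1 = 3.
So the Richardson estimate is -0.3394712455.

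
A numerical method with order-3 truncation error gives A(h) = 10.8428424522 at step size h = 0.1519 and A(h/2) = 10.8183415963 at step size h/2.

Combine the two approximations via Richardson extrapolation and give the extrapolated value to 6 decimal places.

The method has order 3: 2^3 = 8.
8 × 10.8183415963 = 86.5467327704; 86.5467327704 − 10.8428424522 = 75.7038903182
Divide by 2^3 − 1 = 7.
75.7038903182 ÷ 7 = 10.8148414740

10.814841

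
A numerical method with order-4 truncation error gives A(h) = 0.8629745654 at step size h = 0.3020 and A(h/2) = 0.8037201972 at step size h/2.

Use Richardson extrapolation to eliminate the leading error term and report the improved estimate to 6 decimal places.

The method has order 4: 2^4 = 16.
2^4 × A(h/2) = 12.8595231552; minus A(h) gives 11.9965485898.
Divide by 2^4 − 1 = 15.
Extrapolated: 11.9965485898 / 15 = 0.7997699060
Correction |R − A(h/2)| = 3.950e-03; gap |A(h/2) − A(h)| = 5.925e-02.

0.799770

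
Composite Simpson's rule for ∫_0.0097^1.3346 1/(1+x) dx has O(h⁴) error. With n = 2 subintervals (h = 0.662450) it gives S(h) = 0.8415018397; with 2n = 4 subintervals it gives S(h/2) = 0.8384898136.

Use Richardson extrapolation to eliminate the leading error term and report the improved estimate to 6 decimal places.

0.838289

r = 4: numerator weight 16, denominator 15.
Numerator 16 × A(h/2) − A(h) = 16 × 0.8384898136 − 0.8415018397 = 12.5743351779
R = 12.5743351779/15 = 0.8382890119
Gap between inputs: 3.012e-03; correction applied: −0.0002008017.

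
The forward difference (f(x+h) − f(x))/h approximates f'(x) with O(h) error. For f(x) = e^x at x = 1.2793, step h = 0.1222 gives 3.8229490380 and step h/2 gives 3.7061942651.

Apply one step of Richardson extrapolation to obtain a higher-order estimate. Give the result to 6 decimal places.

Error is O(h^1); halving h shrinks it by 2^1 = 2.
2·3.7061942651 = 7.4123885302; 7.4123885302 − 3.8229490380 = 3.5894394922
Divide by 2^1 − 1 = 1.
Result: 3.5894394922

3.589439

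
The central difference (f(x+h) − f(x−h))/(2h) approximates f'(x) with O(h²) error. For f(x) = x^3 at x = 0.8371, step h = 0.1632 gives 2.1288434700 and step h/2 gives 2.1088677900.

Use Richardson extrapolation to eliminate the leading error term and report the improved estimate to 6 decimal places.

2.102209

Error is O(h^2); halving h shrinks it by 2^2 = 4.
Numerator 4*A(h/2) − A(h) = 4*2.1088677900 − 2.1288434700 = 6.3066276900
Denominator 4 − 1 = 3.
Extrapolated: 6.3066276900 / 3 = 2.1022092300
Gap between inputs: 1.998e-02; correction applied: −0.0066585600.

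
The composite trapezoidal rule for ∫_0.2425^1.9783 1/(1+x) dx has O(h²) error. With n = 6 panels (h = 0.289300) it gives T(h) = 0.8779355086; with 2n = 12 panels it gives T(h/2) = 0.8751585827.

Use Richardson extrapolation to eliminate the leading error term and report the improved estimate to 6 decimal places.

Error is O(h^2); halving h shrinks it by 2^2 = 4.
4 × 0.8751585827 = 3.5006343308; subtract 0.8779355086 → 2.6226988222
R = 2.6226988222/3 = 0.8742329407

0.874233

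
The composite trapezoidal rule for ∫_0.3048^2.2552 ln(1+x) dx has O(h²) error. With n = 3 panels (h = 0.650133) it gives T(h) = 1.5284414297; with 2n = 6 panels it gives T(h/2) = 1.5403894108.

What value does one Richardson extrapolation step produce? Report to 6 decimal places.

Order 2 gives 2^r = 4 and 2^r − 1 = 3.
4×1.5403894108 − 1.5284414297 = 4.6331162135
Denominator 4 − 1 = 3.
4.6331162135 ÷ 3 = 1.5443720712

1.544372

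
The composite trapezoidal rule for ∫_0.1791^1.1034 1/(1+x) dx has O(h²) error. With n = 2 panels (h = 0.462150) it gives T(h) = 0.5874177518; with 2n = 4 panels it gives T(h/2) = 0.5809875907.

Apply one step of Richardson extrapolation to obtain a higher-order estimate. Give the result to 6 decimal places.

Method order is 2; weight 2^2 = 4.
A(h/2) − A(h) = 0.5809875907 − 0.5874177518 = -0.0064301611
Correction (A(h/2) − A(h))/(4 − 1) = (-0.0064301611)/3 = -0.0021433870
R = A(h/2) + (A(h/2) − A(h))/3 = 0.5809875907 − 0.0021433870 = 0.5788442037

0.578844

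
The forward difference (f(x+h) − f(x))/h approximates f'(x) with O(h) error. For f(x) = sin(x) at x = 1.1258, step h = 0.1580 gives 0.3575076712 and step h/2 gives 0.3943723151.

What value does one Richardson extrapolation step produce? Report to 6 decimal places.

0.431237

r = 1: numerator weight 2, denominator 1.
2*0.3943723151 = 0.7887446302; 0.7887446302 − 0.3575076712 = 0.4312369590
Extrapolated: 0.4312369590 / 1 = 0.4312369590
Shift from A(h/2): +0.0368646439.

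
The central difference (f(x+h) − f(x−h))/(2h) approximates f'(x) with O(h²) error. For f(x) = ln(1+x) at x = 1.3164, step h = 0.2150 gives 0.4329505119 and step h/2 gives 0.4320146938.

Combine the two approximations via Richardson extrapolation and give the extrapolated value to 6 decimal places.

Method order is 2; weight 2^2 = 4.
2^2·A(h/2) = 1.7280587752; minus A(h) gives 1.2951082633.
Denominator 4 − 1 = 3.
(4·0.4320146938 − 0.4329505119)/(4 − 1) = 0.4317027544

0.431703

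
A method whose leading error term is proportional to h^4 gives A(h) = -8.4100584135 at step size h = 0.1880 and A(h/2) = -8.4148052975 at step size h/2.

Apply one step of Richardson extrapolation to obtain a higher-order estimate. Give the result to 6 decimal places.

-8.415122

Method order is 4; weight 2^4 = 16.
Difference of the inputs: -8.4148052975 − (-8.4100584135) = -0.0047468840
Divide by 2^4 − 1 = 15: (-0.0047468840)/15 = -0.0003164589
R = A(h/2) + (A(h/2) − A(h))/15 = -8.4148052975 − 0.0003164589 = -8.4151217564
Gap between inputs: 4.747e-03; correction applied: −0.0003164589.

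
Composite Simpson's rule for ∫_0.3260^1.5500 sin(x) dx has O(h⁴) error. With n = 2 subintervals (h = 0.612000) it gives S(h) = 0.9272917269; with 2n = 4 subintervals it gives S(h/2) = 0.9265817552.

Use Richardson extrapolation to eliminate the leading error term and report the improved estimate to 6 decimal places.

r = 4: numerator weight 16, denominator 15.
A(h/2) − A(h) = 0.9265817552 − 0.9272917269 = -0.0007099717
Correction (A(h/2) − A(h))/(16 − 1) = (-0.0007099717)/15 = -0.0000473314
R = 0.9265817552 − 0.0000473314 = 0.9265344238
Shift from A(h/2): −0.0000473314.

0.926534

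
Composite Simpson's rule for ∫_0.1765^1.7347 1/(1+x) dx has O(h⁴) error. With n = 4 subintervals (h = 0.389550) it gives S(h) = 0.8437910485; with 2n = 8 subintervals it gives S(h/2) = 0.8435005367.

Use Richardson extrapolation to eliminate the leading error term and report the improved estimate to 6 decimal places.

r = 4: numerator weight 16, denominator 15.
16·0.8435005367 = 13.4960085872; subtract 0.8437910485 → 12.6522175387
R = 12.6522175387/15 = 0.8434811692
Shift from A(h/2): −0.0000193675.

0.843481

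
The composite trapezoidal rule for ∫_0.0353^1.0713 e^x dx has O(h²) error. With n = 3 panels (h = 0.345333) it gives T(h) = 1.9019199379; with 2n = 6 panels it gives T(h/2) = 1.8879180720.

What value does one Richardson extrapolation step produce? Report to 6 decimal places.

Order 2 gives 2^r = 4 and 2^r − 1 = 3.
4·1.8879180720 − 1.9019199379 = 5.6497523501
Extrapolated: 5.6497523501 / 3 = 1.8832507834

1.883251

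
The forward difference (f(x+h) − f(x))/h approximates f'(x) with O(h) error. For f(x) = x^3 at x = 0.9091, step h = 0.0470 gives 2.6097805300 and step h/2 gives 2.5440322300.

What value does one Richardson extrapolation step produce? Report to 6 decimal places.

2.478284

Leading term ∝ h^1; use weight 2 = 2^1.
Weighted: 5.0880644600 − 2.6097805300 = 2.4782839300
Denominator 2 − 1 = 1.
Result: 2.4782839300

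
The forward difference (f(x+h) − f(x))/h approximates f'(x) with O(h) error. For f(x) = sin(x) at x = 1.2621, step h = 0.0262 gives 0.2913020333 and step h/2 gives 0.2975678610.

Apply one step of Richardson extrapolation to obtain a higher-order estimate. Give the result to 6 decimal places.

With r = 1 the leading error scales as h^1, so the weight is 2^1 = 2.
2 × 0.2975678610 = 0.5951357220; subtract 0.2913020333 → 0.3038336887
R = 0.3038336887/1 = 0.3038336887
Correction |R − A(h/2)| = 6.266e-03; gap |A(h/2) − A(h)| = 6.266e-03.

0.303834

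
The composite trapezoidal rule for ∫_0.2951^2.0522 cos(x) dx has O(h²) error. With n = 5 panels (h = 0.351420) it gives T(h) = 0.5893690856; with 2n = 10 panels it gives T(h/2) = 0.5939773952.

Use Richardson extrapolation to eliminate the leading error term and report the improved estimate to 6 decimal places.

r = 2, so 2^r = 4.
Weighted: 2.3759095808 − 0.5893690856 = 1.7865404952
Denominator 4 − 1 = 3.
1.7865404952 ÷ 3 = 0.5955134984

0.595513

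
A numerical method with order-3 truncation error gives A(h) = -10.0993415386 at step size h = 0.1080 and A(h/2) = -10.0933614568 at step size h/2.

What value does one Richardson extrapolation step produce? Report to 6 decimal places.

Order 3 gives 2^r = 8 and 2^r − 1 = 7.
2^3×A(h/2) = -80.7468916544; minus A(h) gives -70.6475501158.
Divide by 2^3 − 1 = 7.
Extrapolated: (-70.6475501158) / 7 = -10.0925071594
Correction |R − A(h/2)| = 8.543e-04; gap |A(h/2) − A(h)| = 5.980e-03.

-10.092507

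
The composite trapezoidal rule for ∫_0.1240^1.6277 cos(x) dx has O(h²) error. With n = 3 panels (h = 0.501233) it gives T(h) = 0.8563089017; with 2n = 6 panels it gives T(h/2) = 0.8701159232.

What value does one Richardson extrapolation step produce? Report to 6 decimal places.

r = 2: numerator weight 4, denominator 3.
4·0.8701159232 = 3.4804636928; subtract 0.8563089017 → 2.6241547911
2.6241547911 ÷ 3 = 0.8747182637

0.874718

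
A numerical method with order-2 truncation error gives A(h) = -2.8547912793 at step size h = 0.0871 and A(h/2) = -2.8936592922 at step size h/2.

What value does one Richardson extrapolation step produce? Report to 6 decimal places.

-2.906615

Method order is 2; weight 2^2 = 4.
Weighted: (-11.5746371688) − (-2.8547912793) = -8.7198458895
(-8.7198458895) ÷ 3 = -2.9066152965
Gap between inputs: 3.887e-02; correction applied: −0.0129560043.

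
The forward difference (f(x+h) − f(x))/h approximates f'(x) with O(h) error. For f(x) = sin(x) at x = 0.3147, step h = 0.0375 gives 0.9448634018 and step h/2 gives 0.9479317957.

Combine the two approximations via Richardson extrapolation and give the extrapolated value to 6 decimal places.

Leading term ∝ h^1; use weight 2 = 2^1.
2*0.9479317957 = 1.8958635914; 1.8958635914 − 0.9448634018 = 0.9510001896
Denominator 2 − 1 = 1.
0.9510001896 ÷ 1 = 0.9510001896

0.951000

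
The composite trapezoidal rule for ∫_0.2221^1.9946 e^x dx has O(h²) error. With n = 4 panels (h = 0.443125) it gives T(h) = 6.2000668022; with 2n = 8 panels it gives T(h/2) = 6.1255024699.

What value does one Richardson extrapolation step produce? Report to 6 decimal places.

Order 2 gives 2^r = 4 and 2^r − 1 = 3.
Numerator 4 × A(h/2) − A(h) = 4 × 6.1255024699 − 6.2000668022 = 18.3019430774
Extrapolated: 18.3019430774 / 3 = 6.1006476925

6.100648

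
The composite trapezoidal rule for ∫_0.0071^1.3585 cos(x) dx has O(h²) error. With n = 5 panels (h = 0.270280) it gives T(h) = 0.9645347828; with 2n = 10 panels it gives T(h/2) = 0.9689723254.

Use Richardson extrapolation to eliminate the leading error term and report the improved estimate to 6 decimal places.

0.970452

Order 2 gives 2^r = 4 and 2^r − 1 = 3.
Numerator 4*A(h/2) − A(h) = 4*0.9689723254 − 0.9645347828 = 2.9113545188
R = 2.9113545188/3 = 0.9704515063
Gap between inputs: 4.438e-03; correction applied: +0.0014791809.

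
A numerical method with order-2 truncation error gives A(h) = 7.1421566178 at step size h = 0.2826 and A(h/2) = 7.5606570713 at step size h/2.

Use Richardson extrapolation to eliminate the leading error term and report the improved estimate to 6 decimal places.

r = 2: numerator weight 4, denominator 3.
Top: 4(7.5606570713) − (7.1421566178) = 23.1004716674
23.1004716674 ÷ 3 = 7.7001572225

7.700157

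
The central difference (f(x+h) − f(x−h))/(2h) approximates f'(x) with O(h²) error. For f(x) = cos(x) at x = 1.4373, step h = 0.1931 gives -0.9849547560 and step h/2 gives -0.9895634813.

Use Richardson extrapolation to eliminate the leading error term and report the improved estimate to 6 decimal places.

Error is O(h^2); halving h shrinks it by 2^2 = 4.
Difference of the inputs: -0.9895634813 − (-0.9849547560) = -0.0046087253
Divide by 2^2 − 1 = 3: (-0.0046087253)/3 = -0.0015362418
R = A(h/2) + (A(h/2) − A(h))/3 = -0.9895634813 − 0.0015362418 = -0.9910997231

-0.991100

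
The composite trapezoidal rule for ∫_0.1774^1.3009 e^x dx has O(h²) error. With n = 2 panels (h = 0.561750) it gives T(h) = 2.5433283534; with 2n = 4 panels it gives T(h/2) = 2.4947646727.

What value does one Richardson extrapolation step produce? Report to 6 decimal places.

Leading term ∝ h^2; use weight 4 = 2^2.
2^2 × A(h/2) = 9.9790586908; minus A(h) gives 7.4357303374.
Denominator 4 − 1 = 3.
Extrapolated: 7.4357303374 / 3 = 2.4785767791

2.478577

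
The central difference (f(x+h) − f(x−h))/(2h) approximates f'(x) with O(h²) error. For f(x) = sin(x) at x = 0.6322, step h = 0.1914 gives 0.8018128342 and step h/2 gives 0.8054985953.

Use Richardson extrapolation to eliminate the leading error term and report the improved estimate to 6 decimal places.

0.806727

Method order is 2; weight 2^2 = 4.
A(h/2) − A(h) = 0.8054985953 − 0.8018128342 = 0.0036857611
Correction (A(h/2) − A(h))/(4 − 1) = 0.0036857611/3 = 0.0012285870
R = 0.8054985953 + 0.0012285870 = 0.8067271823
Gap between inputs: 3.686e-03; correction applied: +0.0012285870.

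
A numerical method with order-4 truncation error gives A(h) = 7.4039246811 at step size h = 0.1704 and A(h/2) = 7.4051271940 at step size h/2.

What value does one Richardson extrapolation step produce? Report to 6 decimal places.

7.405207

Order 4 gives 2^r = 16 and 2^r − 1 = 15.
16*7.4051271940 = 118.4820351040; 118.4820351040 − 7.4039246811 = 111.0781104229
111.0781104229 ÷ 15 = 7.4052073615
Gap between inputs: 1.203e-03; correction applied: +0.0000801675.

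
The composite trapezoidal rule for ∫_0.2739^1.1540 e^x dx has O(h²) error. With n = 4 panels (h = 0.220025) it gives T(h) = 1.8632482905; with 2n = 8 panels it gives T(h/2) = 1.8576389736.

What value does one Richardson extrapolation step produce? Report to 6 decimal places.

Leading term ∝ h^2; use weight 4 = 2^2.
Top: 4(1.8576389736) − (1.8632482905) = 5.5673076039
(4·1.8576389736 − 1.8632482905)/(4 − 1) = 1.8557692013
Shift from A(h/2): −0.0018697723.

1.855769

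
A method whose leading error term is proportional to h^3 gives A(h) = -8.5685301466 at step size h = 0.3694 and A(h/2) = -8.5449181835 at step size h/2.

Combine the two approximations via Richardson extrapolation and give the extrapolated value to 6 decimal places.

-8.541545

Leading term ∝ h^3; use weight 8 = 2^3.
A(h/2) − A(h) = -8.5449181835 − (-8.5685301466) = 0.0236119631
Correction (A(h/2) − A(h))/(8 − 1) = 0.0236119631/7 = 0.0033731376
R = A(h/2) + (A(h/2) − A(h))/7 = -8.5449181835 + 0.0033731376 = -8.5415450459
Shift from A(h/2): +0.0033731376.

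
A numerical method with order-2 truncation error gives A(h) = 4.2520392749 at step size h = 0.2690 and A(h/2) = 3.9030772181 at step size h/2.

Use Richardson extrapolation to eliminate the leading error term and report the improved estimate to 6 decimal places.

3.786757

Leading term ∝ h^2; use weight 4 = 2^2.
Difference of the inputs: 3.9030772181 − 4.2520392749 = -0.3489620568
Correction (A(h/2) − A(h))/(4 − 1) = (-0.3489620568)/3 = -0.1163206856
R = A(h/2) + (A(h/2) − A(h))/3 = 3.9030772181 − 0.1163206856 = 3.7867565325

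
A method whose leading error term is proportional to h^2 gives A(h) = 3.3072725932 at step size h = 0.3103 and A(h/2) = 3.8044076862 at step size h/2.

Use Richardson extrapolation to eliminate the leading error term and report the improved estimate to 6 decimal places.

3.970119

Method order is 2; weight 2^2 = 4.
A(h/2) − A(h) = 3.8044076862 − 3.3072725932 = 0.4971350930
Correction (A(h/2) − A(h))/(4 − 1) = 0.4971350930/3 = 0.1657116977
R = A(h/2) + (A(h/2) − A(h))/3 = 3.8044076862 + 0.1657116977 = 3.9701193839
Correction |R − A(h/2)| = 1.657e-01; gap |A(h/2) − A(h)| = 4.971e-01.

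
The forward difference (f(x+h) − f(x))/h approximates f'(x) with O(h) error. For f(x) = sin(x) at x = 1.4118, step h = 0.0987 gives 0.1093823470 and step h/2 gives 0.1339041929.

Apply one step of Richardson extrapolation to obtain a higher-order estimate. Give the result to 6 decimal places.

0.158426

r = 1: numerator weight 2, denominator 1.
2^1 × A(h/2) = 0.2678083858; minus A(h) gives 0.1584260388.
0.1584260388 ÷ 1 = 0.1584260388
Correction |R − A(h/2)| = 2.452e-02; gap |A(h/2) − A(h)| = 2.452e-02.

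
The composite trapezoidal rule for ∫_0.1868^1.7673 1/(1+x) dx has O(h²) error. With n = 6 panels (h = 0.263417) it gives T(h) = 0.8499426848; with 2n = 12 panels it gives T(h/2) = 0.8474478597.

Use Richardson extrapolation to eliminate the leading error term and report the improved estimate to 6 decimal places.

0.846616

r = 2: numerator weight 4, denominator 3.
4 × 0.8474478597 = 3.3897914388; 3.3897914388 − 0.8499426848 = 2.5398487540
2.5398487540 ÷ 3 = 0.8466162513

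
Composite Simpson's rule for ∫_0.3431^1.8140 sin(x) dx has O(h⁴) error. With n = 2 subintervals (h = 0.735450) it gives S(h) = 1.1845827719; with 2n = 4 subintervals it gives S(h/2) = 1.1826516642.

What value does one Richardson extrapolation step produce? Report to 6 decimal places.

1.182523

r = 4: numerator weight 16, denominator 15.
Numerator 16 × A(h/2) − A(h) = 16 × 1.1826516642 − 1.1845827719 = 17.7378438553
Denominator 16 − 1 = 15.
17.7378438553 ÷ 15 = 1.1825229237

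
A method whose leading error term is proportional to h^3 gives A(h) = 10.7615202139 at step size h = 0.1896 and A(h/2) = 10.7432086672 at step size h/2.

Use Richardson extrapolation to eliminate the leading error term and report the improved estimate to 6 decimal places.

r = 3, so 2^r = 8.
8·10.7432086672 = 85.9456693376; subtract 10.7615202139 → 75.1841491237
75.1841491237 ÷ 7 = 10.7405927320

10.740593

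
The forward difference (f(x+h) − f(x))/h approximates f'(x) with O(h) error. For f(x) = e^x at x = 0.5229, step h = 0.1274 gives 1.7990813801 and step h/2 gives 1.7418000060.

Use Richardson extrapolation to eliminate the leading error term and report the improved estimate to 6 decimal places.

r = 1, so 2^r = 2.
2 × 1.7418000060 = 3.4836000120; 3.4836000120 − 1.7990813801 = 1.6845186319
Divide by 2^1 − 1 = 1.
R = 1.6845186319/1 = 1.6845186319
Correction |R − A(h/2)| = 5.728e-02; gap |A(h/2) − A(h)| = 5.728e-02.

1.684519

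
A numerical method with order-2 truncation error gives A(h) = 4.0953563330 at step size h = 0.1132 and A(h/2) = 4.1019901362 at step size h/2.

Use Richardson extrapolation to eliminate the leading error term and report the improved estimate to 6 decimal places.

r = 2, so 2^r = 4.
2^2×A(h/2) = 16.4079605448; minus A(h) gives 12.3126042118.
Divide by 2^2 − 1 = 3.
R = 12.3126042118/3 = 4.1042014039

4.104201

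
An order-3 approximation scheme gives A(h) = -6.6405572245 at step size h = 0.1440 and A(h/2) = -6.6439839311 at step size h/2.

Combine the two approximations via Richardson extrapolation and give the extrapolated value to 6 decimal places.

-6.644473

r = 3: numerator weight 8, denominator 7.
8×(-6.6439839311) = -53.1518714488; (-53.1518714488) − (-6.6405572245) = -46.5113142243
Divide by 2^3 − 1 = 7.
R = (-46.5113142243)/7 = -6.6444734606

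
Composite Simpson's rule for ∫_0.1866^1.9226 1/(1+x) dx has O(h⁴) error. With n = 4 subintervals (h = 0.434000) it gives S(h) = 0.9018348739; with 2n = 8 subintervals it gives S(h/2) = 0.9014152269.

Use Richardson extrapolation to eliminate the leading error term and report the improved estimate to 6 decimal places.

r = 4: numerator weight 16, denominator 15.
Numerator 16×A(h/2) − A(h) = 16×0.9014152269 − 0.9018348739 = 13.5208087565
Denominator 16 − 1 = 15.
Result: 0.9013872504
Correction |R − A(h/2)| = 2.798e-05; gap |A(h/2) − A(h)| = 4.196e-04.

0.901387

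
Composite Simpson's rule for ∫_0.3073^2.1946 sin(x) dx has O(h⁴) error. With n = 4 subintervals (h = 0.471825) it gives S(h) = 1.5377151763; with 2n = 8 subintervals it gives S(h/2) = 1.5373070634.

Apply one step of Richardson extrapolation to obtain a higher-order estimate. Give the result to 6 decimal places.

Order 4 gives 2^r = 16 and 2^r − 1 = 15.
16*1.5373070634 = 24.5969130144; subtract 1.5377151763 → 23.0591978381
Divide by 2^4 − 1 = 15.
Extrapolated: 23.0591978381 / 15 = 1.5372798559
Gap between inputs: 4.081e-04; correction applied: −0.0000272075.

1.537280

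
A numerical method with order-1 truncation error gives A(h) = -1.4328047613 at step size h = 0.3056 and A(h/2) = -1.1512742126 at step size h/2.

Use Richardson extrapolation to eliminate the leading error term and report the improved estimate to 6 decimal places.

-0.869744

With r = 1 the leading error scales as h^1, so the weight is 2^1 = 2.
2×(-1.1512742126) = -2.3025484252; subtract (-1.4328047613) → -0.8697436639
Denominator 2 − 1 = 1.
Extrapolated: (-0.8697436639) / 1 = -0.8697436639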